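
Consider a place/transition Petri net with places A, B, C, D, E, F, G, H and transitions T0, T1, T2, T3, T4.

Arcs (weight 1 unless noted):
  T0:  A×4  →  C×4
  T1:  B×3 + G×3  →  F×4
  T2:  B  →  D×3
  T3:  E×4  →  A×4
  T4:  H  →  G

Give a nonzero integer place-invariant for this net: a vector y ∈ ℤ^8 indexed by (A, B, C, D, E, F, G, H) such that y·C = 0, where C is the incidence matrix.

y = (A:1, B:0, C:1, D:0, E:1, F:0, G:0, H:0)

Incidence matrix C (rows=places, cols=transitions):
       T0   T1   T2   T3   T4
    A  -4    0    0    4    0
    B   0   -3   -1    0    0
    C   4    0    0    0    0
    D   0    0    3    0    0
    E   0    0    0   -4    0
    F   0    4    0    0    0
    G   0   -3    0    0    1
    H   0    0    0    0   -1

Candidate y = [1, 0, 1, 0, 1, 0, 0, 0]; check y·C column-wise:
  col T0: 1·-4 + 1·4 + 1·0 = 0
  col T1: 1·0 + 0·-3 + 1·0 + 1·0 + 0·4 + 0·-3 = 0
  col T2: 1·0 + 0·-1 + 1·0 + 0·3 + 1·0 = 0
  col T3: 1·4 + 1·0 + 1·-4 = 0
  col T4: 1·0 + 1·0 + 1·0 + 0·1 + 0·-1 = 0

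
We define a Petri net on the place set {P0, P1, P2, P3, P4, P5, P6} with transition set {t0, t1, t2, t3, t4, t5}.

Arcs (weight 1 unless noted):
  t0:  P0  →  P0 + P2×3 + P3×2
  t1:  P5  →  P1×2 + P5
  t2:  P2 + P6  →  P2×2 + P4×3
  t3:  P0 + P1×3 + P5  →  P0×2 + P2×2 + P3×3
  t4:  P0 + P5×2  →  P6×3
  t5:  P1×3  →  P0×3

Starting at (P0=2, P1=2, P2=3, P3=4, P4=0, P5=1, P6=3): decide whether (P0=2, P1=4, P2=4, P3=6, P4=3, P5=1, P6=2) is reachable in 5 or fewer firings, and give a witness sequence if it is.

NO — not reachable within 5 firings

depth 0: 1 marking
depth 1: 4 markings reached so far
depth 2: 12 markings reached so far
depth 3: 28 markings reached so far
depth 4: 56 markings reached so far
depth 5: 100 markings reached so far
target is not among the 100 markings reachable within 5 steps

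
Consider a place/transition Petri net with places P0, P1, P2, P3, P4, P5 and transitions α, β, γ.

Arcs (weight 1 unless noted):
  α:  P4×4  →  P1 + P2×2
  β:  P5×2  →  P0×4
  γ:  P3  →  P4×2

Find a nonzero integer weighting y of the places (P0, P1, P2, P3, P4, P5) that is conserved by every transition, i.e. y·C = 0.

y = (P0:0, P1:2, P2:-1, P3:0, P4:0, P5:0)

Incidence matrix C (rows=places, cols=transitions):
        α    β    γ
   P0   0    4    0
   P1   1    0    0
   P2   2    0    0
   P3   0    0   -1
   P4  -4    0    2
   P5   0   -2    0

Candidate y = [0, 2, -1, 0, 0, 0]; check y·C column-wise:
  col α: 2·1 + -1·2 + 0·-4 = 0
  col β: 0·4 + 2·0 + -1·0 + 0·-2 = 0
  col γ: 2·0 + -1·0 + 0·-1 + 0·2 = 0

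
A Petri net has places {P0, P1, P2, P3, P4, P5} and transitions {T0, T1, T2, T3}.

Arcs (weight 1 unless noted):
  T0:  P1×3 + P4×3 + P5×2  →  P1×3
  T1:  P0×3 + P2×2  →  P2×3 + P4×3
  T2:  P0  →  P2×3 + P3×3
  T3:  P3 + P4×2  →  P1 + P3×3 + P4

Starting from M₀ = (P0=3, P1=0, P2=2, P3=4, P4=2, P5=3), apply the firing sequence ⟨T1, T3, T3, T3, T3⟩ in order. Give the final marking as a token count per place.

step 1: fire T1:  (P0=3, P1=0, P2=2, P3=4, P4=2, P5=3) → (P0=0, P1=0, P2=3, P3=4, P4=5, P5=3)
step 2: fire T3:  (P0=0, P1=0, P2=3, P3=4, P4=5, P5=3) → (P0=0, P1=1, P2=3, P3=6, P4=4, P5=3)
step 3: fire T3:  (P0=0, P1=1, P2=3, P3=6, P4=4, P5=3) → (P0=0, P1=2, P2=3, P3=8, P4=3, P5=3)
step 4: fire T3:  (P0=0, P1=2, P2=3, P3=8, P4=3, P5=3) → (P0=0, P1=3, P2=3, P3=10, P4=2, P5=3)
step 5: fire T3:  (P0=0, P1=3, P2=3, P3=10, P4=2, P5=3) → (P0=0, P1=4, P2=3, P3=12, P4=1, P5=3)

(P0=0, P1=4, P2=3, P3=12, P4=1, P5=3)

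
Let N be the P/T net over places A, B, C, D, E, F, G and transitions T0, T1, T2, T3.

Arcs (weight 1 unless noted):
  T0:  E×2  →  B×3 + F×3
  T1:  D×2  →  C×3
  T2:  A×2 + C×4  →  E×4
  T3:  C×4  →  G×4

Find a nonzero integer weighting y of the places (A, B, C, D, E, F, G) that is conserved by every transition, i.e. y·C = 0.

Incidence matrix C (rows=places, cols=transitions):
       T0   T1   T2   T3
    A   0    0   -2    0
    B   3    0    0    0
    C   0    3   -4   -4
    D   0   -2    0    0
    E  -2    0    4    0
    F   3    0    0    0
    G   0    0    0    4

Candidate y = [6, 2, 0, 0, 3, 0, 0]; check y·C column-wise:
  col T0: 6·0 + 2·3 + 3·-2 + 0·3 = 0
  col T1: 6·0 + 2·0 + 0·3 + 0·-2 + 3·0 = 0
  col T2: 6·-2 + 2·0 + 0·-4 + 3·4 = 0
  col T3: 6·0 + 2·0 + 0·-4 + 3·0 + 0·4 = 0

y = (A:6, B:2, C:0, D:0, E:3, F:0, G:0)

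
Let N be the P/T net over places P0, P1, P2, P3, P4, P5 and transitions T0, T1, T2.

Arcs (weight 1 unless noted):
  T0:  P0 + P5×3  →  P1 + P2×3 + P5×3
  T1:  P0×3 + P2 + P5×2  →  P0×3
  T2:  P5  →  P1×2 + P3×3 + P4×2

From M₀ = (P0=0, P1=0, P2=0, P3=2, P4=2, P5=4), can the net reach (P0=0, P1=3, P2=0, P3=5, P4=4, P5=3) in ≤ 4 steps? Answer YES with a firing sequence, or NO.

NO — not reachable within 4 firings

depth 0: 1 marking
depth 1: 2 markings reached so far
depth 2: 3 markings reached so far
depth 3: 4 markings reached so far
depth 4: 5 markings reached so far
target is not among the 5 markings reachable within 4 steps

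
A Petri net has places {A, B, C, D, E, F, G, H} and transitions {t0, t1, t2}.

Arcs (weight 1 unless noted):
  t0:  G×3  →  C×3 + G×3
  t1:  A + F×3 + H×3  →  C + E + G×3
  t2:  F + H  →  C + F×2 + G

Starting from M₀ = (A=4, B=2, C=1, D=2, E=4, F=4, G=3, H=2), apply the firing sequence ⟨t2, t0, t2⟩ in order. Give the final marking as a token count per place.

step 1: fire t2:  (A=4, B=2, C=1, D=2, E=4, F=4, G=3, H=2) → (A=4, B=2, C=2, D=2, E=4, F=5, G=4, H=1)
step 2: fire t0:  (A=4, B=2, C=2, D=2, E=4, F=5, G=4, H=1) → (A=4, B=2, C=5, D=2, E=4, F=5, G=4, H=1)
step 3: fire t2:  (A=4, B=2, C=5, D=2, E=4, F=5, G=4, H=1) → (A=4, B=2, C=6, D=2, E=4, F=6, G=5, H=0)

(A=4, B=2, C=6, D=2, E=4, F=6, G=5, H=0)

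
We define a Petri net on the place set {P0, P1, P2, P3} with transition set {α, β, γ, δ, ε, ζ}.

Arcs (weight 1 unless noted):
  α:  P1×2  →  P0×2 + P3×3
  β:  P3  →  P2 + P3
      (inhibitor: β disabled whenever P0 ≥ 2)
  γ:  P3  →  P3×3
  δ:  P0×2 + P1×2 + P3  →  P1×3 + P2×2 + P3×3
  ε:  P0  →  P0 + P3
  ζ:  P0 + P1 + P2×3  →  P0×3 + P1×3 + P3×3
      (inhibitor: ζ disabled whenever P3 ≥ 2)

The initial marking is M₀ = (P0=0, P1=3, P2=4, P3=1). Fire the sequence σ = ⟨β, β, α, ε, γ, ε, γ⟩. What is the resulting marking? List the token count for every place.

step 1: fire β:  (P0=0, P1=3, P2=4, P3=1) → (P0=0, P1=3, P2=5, P3=1)
step 2: fire β:  (P0=0, P1=3, P2=5, P3=1) → (P0=0, P1=3, P2=6, P3=1)
step 3: fire α:  (P0=0, P1=3, P2=6, P3=1) → (P0=2, P1=1, P2=6, P3=4)
step 4: fire ε:  (P0=2, P1=1, P2=6, P3=4) → (P0=2, P1=1, P2=6, P3=5)
step 5: fire γ:  (P0=2, P1=1, P2=6, P3=5) → (P0=2, P1=1, P2=6, P3=7)
step 6: fire ε:  (P0=2, P1=1, P2=6, P3=7) → (P0=2, P1=1, P2=6, P3=8)
step 7: fire γ:  (P0=2, P1=1, P2=6, P3=8) → (P0=2, P1=1, P2=6, P3=10)

(P0=2, P1=1, P2=6, P3=10)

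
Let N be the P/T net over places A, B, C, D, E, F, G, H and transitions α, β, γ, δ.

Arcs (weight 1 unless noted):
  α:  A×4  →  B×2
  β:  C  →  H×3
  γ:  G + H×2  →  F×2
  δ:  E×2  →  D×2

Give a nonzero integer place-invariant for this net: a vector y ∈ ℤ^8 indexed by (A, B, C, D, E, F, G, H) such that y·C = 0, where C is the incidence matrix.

y = (A:1, B:2, C:0, D:0, E:0, F:0, G:0, H:0)

Incidence matrix C (rows=places, cols=transitions):
        α    β    γ    δ
    A  -4    0    0    0
    B   2    0    0    0
    C   0   -1    0    0
    D   0    0    0    2
    E   0    0    0   -2
    F   0    0    2    0
    G   0    0   -1    0
    H   0    3   -2    0

Candidate y = [1, 2, 0, 0, 0, 0, 0, 0]; check y·C column-wise:
  col α: 1·-4 + 2·2 = 0
  col β: 1·0 + 2·0 + 0·-1 + 0·3 = 0
  col γ: 1·0 + 2·0 + 0·2 + 0·-1 + 0·-2 = 0
  col δ: 1·0 + 2·0 + 0·2 + 0·-2 = 0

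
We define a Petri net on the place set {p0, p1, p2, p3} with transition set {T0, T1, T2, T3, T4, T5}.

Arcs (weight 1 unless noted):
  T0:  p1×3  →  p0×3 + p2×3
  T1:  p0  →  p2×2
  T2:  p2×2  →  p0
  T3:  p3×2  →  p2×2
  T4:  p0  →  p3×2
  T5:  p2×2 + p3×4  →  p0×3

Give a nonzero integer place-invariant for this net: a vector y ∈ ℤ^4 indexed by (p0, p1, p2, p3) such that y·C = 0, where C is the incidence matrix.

Incidence matrix C (rows=places, cols=transitions):
       T0   T1   T2   T3   T4   T5
   p0   3   -1    1    0   -1    3
   p1  -3    0    0    0    0    0
   p2   3    2   -2    2    0   -2
   p3   0    0    0   -2    2   -4

Candidate y = [2, 3, 1, 1]; check y·C column-wise:
  col T0: 2·3 + 3·-3 + 1·3 + 1·0 = 0
  col T1: 2·-1 + 3·0 + 1·2 + 1·0 = 0
  col T2: 2·1 + 3·0 + 1·-2 + 1·0 = 0
  col T3: 2·0 + 3·0 + 1·2 + 1·-2 = 0
  col T4: 2·-1 + 3·0 + 1·0 + 1·2 = 0
  col T5: 2·3 + 3·0 + 1·-2 + 1·-4 = 0

y = (p0:2, p1:3, p2:1, p3:1)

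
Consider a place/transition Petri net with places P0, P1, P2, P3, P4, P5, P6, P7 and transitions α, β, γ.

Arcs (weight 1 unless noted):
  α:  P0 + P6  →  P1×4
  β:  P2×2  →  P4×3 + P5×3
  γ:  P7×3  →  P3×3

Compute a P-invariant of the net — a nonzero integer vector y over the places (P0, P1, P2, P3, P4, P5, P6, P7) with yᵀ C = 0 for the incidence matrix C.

y = (P0:4, P1:1, P2:0, P3:0, P4:0, P5:0, P6:0, P7:0)

Incidence matrix C (rows=places, cols=transitions):
        α    β    γ
   P0  -1    0    0
   P1   4    0    0
   P2   0   -2    0
   P3   0    0    3
   P4   0    3    0
   P5   0    3    0
   P6  -1    0    0
   P7   0    0   -3

Candidate y = [4, 1, 0, 0, 0, 0, 0, 0]; check y·C column-wise:
  col α: 4·-1 + 1·4 + 0·-1 = 0
  col β: 4·0 + 1·0 + 0·-2 + 0·3 + 0·3 = 0
  col γ: 4·0 + 1·0 + 0·3 + 0·-3 = 0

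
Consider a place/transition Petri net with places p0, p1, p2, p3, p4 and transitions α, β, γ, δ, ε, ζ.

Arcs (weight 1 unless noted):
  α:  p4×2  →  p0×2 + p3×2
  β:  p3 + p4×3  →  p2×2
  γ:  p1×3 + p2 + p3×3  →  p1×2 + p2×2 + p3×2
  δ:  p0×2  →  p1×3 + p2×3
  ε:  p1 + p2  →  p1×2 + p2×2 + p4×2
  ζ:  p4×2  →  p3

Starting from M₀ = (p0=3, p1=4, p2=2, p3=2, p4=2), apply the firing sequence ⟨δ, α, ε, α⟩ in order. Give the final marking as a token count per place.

step 1: fire δ:  (p0=3, p1=4, p2=2, p3=2, p4=2) → (p0=1, p1=7, p2=5, p3=2, p4=2)
step 2: fire α:  (p0=1, p1=7, p2=5, p3=2, p4=2) → (p0=3, p1=7, p2=5, p3=4, p4=0)
step 3: fire ε:  (p0=3, p1=7, p2=5, p3=4, p4=0) → (p0=3, p1=8, p2=6, p3=4, p4=2)
step 4: fire α:  (p0=3, p1=8, p2=6, p3=4, p4=2) → (p0=5, p1=8, p2=6, p3=6, p4=0)

(p0=5, p1=8, p2=6, p3=6, p4=0)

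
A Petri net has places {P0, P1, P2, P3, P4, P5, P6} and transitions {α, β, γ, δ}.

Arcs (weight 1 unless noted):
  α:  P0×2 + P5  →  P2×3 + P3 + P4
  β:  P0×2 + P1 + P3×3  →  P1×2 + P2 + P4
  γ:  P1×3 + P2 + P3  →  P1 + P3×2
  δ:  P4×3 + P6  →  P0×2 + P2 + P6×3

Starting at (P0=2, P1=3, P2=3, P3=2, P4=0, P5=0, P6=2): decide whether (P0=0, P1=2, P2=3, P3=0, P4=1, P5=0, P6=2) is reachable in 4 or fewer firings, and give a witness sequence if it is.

YES — reachable via ⟨γ, β⟩ (2 firings)

step 1: fire γ:  (P0=2, P1=3, P2=3, P3=2, P4=0, P5=0, P6=2) → (P0=2, P1=1, P2=2, P3=3, P4=0, P5=0, P6=2)
step 2: fire β:  (P0=2, P1=1, P2=2, P3=3, P4=0, P5=0, P6=2) → (P0=0, P1=2, P2=3, P3=0, P4=1, P5=0, P6=2)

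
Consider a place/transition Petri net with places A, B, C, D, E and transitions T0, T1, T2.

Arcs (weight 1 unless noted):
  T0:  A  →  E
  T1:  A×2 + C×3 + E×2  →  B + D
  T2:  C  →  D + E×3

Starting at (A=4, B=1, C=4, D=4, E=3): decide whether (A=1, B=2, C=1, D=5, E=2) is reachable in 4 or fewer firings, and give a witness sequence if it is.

YES — reachable via ⟨T0, T1⟩ (2 firings)

step 1: fire T0:  (A=4, B=1, C=4, D=4, E=3) → (A=3, B=1, C=4, D=4, E=4)
step 2: fire T1:  (A=3, B=1, C=4, D=4, E=4) → (A=1, B=2, C=1, D=5, E=2)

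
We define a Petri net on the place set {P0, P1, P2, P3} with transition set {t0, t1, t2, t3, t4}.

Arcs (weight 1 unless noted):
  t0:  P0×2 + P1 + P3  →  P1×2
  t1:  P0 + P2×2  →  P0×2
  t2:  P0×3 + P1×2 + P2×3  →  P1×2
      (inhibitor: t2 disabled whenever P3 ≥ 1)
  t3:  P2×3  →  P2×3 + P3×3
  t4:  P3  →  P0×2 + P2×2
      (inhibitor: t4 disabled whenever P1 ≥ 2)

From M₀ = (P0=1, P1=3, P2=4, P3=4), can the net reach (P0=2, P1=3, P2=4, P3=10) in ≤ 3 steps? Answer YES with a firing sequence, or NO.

depth 0: 1 marking
depth 1: 3 markings reached so far
depth 2: 7 markings reached so far
depth 3: 12 markings reached so far
target is not among the 12 markings reachable within 3 steps

NO — not reachable within 3 firings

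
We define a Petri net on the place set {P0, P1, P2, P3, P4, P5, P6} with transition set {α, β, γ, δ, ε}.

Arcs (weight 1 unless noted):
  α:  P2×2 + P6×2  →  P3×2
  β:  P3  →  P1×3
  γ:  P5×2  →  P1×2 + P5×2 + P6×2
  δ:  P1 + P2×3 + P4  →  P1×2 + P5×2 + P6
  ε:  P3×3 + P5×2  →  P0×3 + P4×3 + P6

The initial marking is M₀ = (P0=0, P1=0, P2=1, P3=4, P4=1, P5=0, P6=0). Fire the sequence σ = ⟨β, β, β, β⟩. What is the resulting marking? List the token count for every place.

(P0=0, P1=12, P2=1, P3=0, P4=1, P5=0, P6=0)

step 1: fire β:  (P0=0, P1=0, P2=1, P3=4, P4=1, P5=0, P6=0) → (P0=0, P1=3, P2=1, P3=3, P4=1, P5=0, P6=0)
step 2: fire β:  (P0=0, P1=3, P2=1, P3=3, P4=1, P5=0, P6=0) → (P0=0, P1=6, P2=1, P3=2, P4=1, P5=0, P6=0)
step 3: fire β:  (P0=0, P1=6, P2=1, P3=2, P4=1, P5=0, P6=0) → (P0=0, P1=9, P2=1, P3=1, P4=1, P5=0, P6=0)
step 4: fire β:  (P0=0, P1=9, P2=1, P3=1, P4=1, P5=0, P6=0) → (P0=0, P1=12, P2=1, P3=0, P4=1, P5=0, P6=0)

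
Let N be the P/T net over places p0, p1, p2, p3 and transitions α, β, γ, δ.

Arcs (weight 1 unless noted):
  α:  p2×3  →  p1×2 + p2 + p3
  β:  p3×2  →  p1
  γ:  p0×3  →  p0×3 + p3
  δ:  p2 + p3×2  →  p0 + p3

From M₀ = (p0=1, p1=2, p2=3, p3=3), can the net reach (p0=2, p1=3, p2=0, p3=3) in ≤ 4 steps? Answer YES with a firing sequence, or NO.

NO — not reachable within 4 firings

depth 0: 1 marking
depth 1: 4 markings reached so far
depth 2: 8 markings reached so far
depth 3: 11 markings reached so far
depth 4: 14 markings reached so far
target is not among the 14 markings reachable within 4 steps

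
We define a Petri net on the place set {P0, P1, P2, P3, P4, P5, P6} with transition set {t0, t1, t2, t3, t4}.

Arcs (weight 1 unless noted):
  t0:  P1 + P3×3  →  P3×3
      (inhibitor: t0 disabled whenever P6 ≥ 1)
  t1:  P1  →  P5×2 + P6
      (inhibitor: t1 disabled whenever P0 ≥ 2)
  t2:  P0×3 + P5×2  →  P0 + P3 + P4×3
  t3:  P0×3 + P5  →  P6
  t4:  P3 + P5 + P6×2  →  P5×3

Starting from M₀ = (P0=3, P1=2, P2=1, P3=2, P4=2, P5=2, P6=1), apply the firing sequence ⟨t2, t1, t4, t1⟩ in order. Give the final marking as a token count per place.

(P0=1, P1=0, P2=1, P3=2, P4=5, P5=6, P6=1)

step 1: fire t2:  (P0=3, P1=2, P2=1, P3=2, P4=2, P5=2, P6=1) → (P0=1, P1=2, P2=1, P3=3, P4=5, P5=0, P6=1)
step 2: fire t1:  (P0=1, P1=2, P2=1, P3=3, P4=5, P5=0, P6=1) → (P0=1, P1=1, P2=1, P3=3, P4=5, P5=2, P6=2)
step 3: fire t4:  (P0=1, P1=1, P2=1, P3=3, P4=5, P5=2, P6=2) → (P0=1, P1=1, P2=1, P3=2, P4=5, P5=4, P6=0)
step 4: fire t1:  (P0=1, P1=1, P2=1, P3=2, P4=5, P5=4, P6=0) → (P0=1, P1=0, P2=1, P3=2, P4=5, P5=6, P6=1)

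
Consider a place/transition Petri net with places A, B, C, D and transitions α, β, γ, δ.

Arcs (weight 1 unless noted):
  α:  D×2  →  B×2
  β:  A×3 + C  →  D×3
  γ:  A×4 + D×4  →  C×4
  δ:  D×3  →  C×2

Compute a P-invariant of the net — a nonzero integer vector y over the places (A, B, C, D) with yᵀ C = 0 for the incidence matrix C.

Incidence matrix C (rows=places, cols=transitions):
        α    β    γ    δ
    A   0   -3   -4    0
    B   2    0    0    0
    C   0   -1    4    2
    D  -2    3   -4   -3

Candidate y = [1, 2, 3, 2]; check y·C column-wise:
  col α: 1·0 + 2·2 + 3·0 + 2·-2 = 0
  col β: 1·-3 + 2·0 + 3·-1 + 2·3 = 0
  col γ: 1·-4 + 2·0 + 3·4 + 2·-4 = 0
  col δ: 1·0 + 2·0 + 3·2 + 2·-3 = 0

y = (A:1, B:2, C:3, D:2)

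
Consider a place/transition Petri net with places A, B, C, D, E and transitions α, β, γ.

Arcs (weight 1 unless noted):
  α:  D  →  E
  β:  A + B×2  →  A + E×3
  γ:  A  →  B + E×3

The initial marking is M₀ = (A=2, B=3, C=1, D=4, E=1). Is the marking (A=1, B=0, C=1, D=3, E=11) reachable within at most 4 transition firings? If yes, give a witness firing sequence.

YES — reachable via ⟨α, β, γ, β⟩ (4 firings)

step 1: fire α:  (A=2, B=3, C=1, D=4, E=1) → (A=2, B=3, C=1, D=3, E=2)
step 2: fire β:  (A=2, B=3, C=1, D=3, E=2) → (A=2, B=1, C=1, D=3, E=5)
step 3: fire γ:  (A=2, B=1, C=1, D=3, E=5) → (A=1, B=2, C=1, D=3, E=8)
step 4: fire β:  (A=1, B=2, C=1, D=3, E=8) → (A=1, B=0, C=1, D=3, E=11)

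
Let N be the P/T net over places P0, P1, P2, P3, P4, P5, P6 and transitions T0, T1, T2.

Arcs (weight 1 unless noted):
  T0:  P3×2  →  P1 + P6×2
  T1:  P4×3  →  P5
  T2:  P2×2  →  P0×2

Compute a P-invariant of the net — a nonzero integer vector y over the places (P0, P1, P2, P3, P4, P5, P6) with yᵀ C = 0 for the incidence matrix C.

y = (P0:1, P1:0, P2:1, P3:0, P4:0, P5:0, P6:0)

Incidence matrix C (rows=places, cols=transitions):
       T0   T1   T2
   P0   0    0    2
   P1   1    0    0
   P2   0    0   -2
   P3  -2    0    0
   P4   0   -3    0
   P5   0    1    0
   P6   2    0    0

Candidate y = [1, 0, 1, 0, 0, 0, 0]; check y·C column-wise:
  col T0: 1·0 + 0·1 + 1·0 + 0·-2 + 0·2 = 0
  col T1: 1·0 + 1·0 + 0·-3 + 0·1 = 0
  col T2: 1·2 + 1·-2 = 0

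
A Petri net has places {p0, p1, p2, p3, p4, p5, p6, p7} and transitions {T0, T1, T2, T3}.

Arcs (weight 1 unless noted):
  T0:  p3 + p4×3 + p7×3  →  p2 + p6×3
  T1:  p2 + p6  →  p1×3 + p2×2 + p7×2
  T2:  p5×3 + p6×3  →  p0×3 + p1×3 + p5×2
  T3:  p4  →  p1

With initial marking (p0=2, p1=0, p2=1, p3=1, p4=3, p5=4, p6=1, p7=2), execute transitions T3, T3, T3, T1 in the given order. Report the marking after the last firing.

step 1: fire T3:  (p0=2, p1=0, p2=1, p3=1, p4=3, p5=4, p6=1, p7=2) → (p0=2, p1=1, p2=1, p3=1, p4=2, p5=4, p6=1, p7=2)
step 2: fire T3:  (p0=2, p1=1, p2=1, p3=1, p4=2, p5=4, p6=1, p7=2) → (p0=2, p1=2, p2=1, p3=1, p4=1, p5=4, p6=1, p7=2)
step 3: fire T3:  (p0=2, p1=2, p2=1, p3=1, p4=1, p5=4, p6=1, p7=2) → (p0=2, p1=3, p2=1, p3=1, p4=0, p5=4, p6=1, p7=2)
step 4: fire T1:  (p0=2, p1=3, p2=1, p3=1, p4=0, p5=4, p6=1, p7=2) → (p0=2, p1=6, p2=2, p3=1, p4=0, p5=4, p6=0, p7=4)

(p0=2, p1=6, p2=2, p3=1, p4=0, p5=4, p6=0, p7=4)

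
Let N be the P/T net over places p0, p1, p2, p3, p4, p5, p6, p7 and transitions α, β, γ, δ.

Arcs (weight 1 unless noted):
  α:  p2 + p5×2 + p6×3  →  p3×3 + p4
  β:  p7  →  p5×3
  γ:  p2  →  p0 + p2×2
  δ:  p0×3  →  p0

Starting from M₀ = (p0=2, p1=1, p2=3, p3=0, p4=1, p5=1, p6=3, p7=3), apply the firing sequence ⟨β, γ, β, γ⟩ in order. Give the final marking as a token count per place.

(p0=4, p1=1, p2=5, p3=0, p4=1, p5=7, p6=3, p7=1)

step 1: fire β:  (p0=2, p1=1, p2=3, p3=0, p4=1, p5=1, p6=3, p7=3) → (p0=2, p1=1, p2=3, p3=0, p4=1, p5=4, p6=3, p7=2)
step 2: fire γ:  (p0=2, p1=1, p2=3, p3=0, p4=1, p5=4, p6=3, p7=2) → (p0=3, p1=1, p2=4, p3=0, p4=1, p5=4, p6=3, p7=2)
step 3: fire β:  (p0=3, p1=1, p2=4, p3=0, p4=1, p5=4, p6=3, p7=2) → (p0=3, p1=1, p2=4, p3=0, p4=1, p5=7, p6=3, p7=1)
step 4: fire γ:  (p0=3, p1=1, p2=4, p3=0, p4=1, p5=7, p6=3, p7=1) → (p0=4, p1=1, p2=5, p3=0, p4=1, p5=7, p6=3, p7=1)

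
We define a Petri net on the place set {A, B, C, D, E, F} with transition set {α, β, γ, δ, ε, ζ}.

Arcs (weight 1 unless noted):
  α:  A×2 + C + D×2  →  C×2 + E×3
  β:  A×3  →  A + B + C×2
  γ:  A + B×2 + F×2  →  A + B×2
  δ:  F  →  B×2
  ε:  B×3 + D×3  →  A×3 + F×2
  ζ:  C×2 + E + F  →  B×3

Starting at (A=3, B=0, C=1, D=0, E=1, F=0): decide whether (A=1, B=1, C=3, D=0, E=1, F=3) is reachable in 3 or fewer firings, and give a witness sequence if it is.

depth 0: 1 marking
depth 1: 2 markings reached so far
depth 2: 2 markings reached so far
(frontier empty at depth 2; search complete)
target is not among the 2 markings reachable within 3 steps

NO — not reachable within 3 firings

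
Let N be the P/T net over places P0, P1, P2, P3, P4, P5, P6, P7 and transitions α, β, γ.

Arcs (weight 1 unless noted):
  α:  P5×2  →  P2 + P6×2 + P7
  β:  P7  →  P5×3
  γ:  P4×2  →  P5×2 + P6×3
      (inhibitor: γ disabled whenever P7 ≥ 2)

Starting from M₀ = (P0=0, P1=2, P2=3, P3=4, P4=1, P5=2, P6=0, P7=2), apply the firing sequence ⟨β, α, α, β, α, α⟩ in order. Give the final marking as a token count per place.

(P0=0, P1=2, P2=7, P3=4, P4=1, P5=0, P6=8, P7=4)

step 1: fire β:  (P0=0, P1=2, P2=3, P3=4, P4=1, P5=2, P6=0, P7=2) → (P0=0, P1=2, P2=3, P3=4, P4=1, P5=5, P6=0, P7=1)
step 2: fire α:  (P0=0, P1=2, P2=3, P3=4, P4=1, P5=5, P6=0, P7=1) → (P0=0, P1=2, P2=4, P3=4, P4=1, P5=3, P6=2, P7=2)
step 3: fire α:  (P0=0, P1=2, P2=4, P3=4, P4=1, P5=3, P6=2, P7=2) → (P0=0, P1=2, P2=5, P3=4, P4=1, P5=1, P6=4, P7=3)
step 4: fire β:  (P0=0, P1=2, P2=5, P3=4, P4=1, P5=1, P6=4, P7=3) → (P0=0, P1=2, P2=5, P3=4, P4=1, P5=4, P6=4, P7=2)
step 5: fire α:  (P0=0, P1=2, P2=5, P3=4, P4=1, P5=4, P6=4, P7=2) → (P0=0, P1=2, P2=6, P3=4, P4=1, P5=2, P6=6, P7=3)
step 6: fire α:  (P0=0, P1=2, P2=6, P3=4, P4=1, P5=2, P6=6, P7=3) → (P0=0, P1=2, P2=7, P3=4, P4=1, P5=0, P6=8, P7=4)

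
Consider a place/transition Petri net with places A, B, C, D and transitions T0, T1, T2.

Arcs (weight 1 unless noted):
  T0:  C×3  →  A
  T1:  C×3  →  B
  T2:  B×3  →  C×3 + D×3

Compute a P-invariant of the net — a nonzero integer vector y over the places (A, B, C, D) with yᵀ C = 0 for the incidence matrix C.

y = (A:3, B:3, C:1, D:2)

Incidence matrix C (rows=places, cols=transitions):
       T0   T1   T2
    A   1    0    0
    B   0    1   -3
    C  -3   -3    3
    D   0    0    3

Candidate y = [3, 3, 1, 2]; check y·C column-wise:
  col T0: 3·1 + 3·0 + 1·-3 + 2·0 = 0
  col T1: 3·0 + 3·1 + 1·-3 + 2·0 = 0
  col T2: 3·0 + 3·-3 + 1·3 + 2·3 = 0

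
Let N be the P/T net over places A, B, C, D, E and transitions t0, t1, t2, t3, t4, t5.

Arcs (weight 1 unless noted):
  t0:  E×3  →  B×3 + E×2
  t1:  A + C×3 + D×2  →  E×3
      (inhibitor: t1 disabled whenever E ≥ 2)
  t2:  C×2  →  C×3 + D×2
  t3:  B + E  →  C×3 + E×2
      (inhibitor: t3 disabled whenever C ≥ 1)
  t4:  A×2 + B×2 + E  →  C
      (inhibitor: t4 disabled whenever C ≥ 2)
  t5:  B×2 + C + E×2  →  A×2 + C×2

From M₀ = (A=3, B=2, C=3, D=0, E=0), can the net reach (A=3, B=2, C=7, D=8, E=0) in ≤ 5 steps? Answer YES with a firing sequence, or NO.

YES — reachable via ⟨t2, t2, t2, t2⟩ (4 firings)

step 1: fire t2:  (A=3, B=2, C=3, D=0, E=0) → (A=3, B=2, C=4, D=2, E=0)
step 2: fire t2:  (A=3, B=2, C=4, D=2, E=0) → (A=3, B=2, C=5, D=4, E=0)
step 3: fire t2:  (A=3, B=2, C=5, D=4, E=0) → (A=3, B=2, C=6, D=6, E=0)
step 4: fire t2:  (A=3, B=2, C=6, D=6, E=0) → (A=3, B=2, C=7, D=8, E=0)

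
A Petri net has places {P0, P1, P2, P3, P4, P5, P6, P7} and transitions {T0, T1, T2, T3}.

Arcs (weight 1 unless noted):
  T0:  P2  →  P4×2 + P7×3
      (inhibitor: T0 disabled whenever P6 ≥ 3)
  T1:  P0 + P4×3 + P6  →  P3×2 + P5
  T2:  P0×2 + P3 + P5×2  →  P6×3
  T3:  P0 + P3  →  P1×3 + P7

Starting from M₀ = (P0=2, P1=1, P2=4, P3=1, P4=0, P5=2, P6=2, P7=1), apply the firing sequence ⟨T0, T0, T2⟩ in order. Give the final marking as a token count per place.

step 1: fire T0:  (P0=2, P1=1, P2=4, P3=1, P4=0, P5=2, P6=2, P7=1) → (P0=2, P1=1, P2=3, P3=1, P4=2, P5=2, P6=2, P7=4)
step 2: fire T0:  (P0=2, P1=1, P2=3, P3=1, P4=2, P5=2, P6=2, P7=4) → (P0=2, P1=1, P2=2, P3=1, P4=4, P5=2, P6=2, P7=7)
step 3: fire T2:  (P0=2, P1=1, P2=2, P3=1, P4=4, P5=2, P6=2, P7=7) → (P0=0, P1=1, P2=2, P3=0, P4=4, P5=0, P6=5, P7=7)

(P0=0, P1=1, P2=2, P3=0, P4=4, P5=0, P6=5, P7=7)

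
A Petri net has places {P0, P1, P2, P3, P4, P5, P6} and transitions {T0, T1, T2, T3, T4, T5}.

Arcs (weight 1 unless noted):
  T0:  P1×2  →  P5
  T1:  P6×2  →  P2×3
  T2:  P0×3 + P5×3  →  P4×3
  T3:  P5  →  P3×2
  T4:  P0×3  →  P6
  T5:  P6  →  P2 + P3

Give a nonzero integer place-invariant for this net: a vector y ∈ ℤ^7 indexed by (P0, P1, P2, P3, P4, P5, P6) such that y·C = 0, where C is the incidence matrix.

Incidence matrix C (rows=places, cols=transitions):
       T0   T1   T2   T3   T4   T5
   P0   0    0   -3    0   -3    0
   P1  -2    0    0    0    0    0
   P2   0    3    0    0    0    1
   P3   0    0    0    2    0    1
   P4   0    0    3    0    0    0
   P5   1    0   -3   -1    0    0
   P6   0   -2    0    0    1   -1

Candidate y = [1, 1, 2, 1, 3, 2, 3]; check y·C column-wise:
  col T0: 1·0 + 1·-2 + 2·0 + 1·0 + 3·0 + 2·1 + 3·0 = 0
  col T1: 1·0 + 1·0 + 2·3 + 1·0 + 3·0 + 2·0 + 3·-2 = 0
  col T2: 1·-3 + 1·0 + 2·0 + 1·0 + 3·3 + 2·-3 + 3·0 = 0
  col T3: 1·0 + 1·0 + 2·0 + 1·2 + 3·0 + 2·-1 + 3·0 = 0
  col T4: 1·-3 + 1·0 + 2·0 + 1·0 + 3·0 + 2·0 + 3·1 = 0
  col T5: 1·0 + 1·0 + 2·1 + 1·1 + 3·0 + 2·0 + 3·-1 = 0

y = (P0:1, P1:1, P2:2, P3:1, P4:3, P5:2, P6:3)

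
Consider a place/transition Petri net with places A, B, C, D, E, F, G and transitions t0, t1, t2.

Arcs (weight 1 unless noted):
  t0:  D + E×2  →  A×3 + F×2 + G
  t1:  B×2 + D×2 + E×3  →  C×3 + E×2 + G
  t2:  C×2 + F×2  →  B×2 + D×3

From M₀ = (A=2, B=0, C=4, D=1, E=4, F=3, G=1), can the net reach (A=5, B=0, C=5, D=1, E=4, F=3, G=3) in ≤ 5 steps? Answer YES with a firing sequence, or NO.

NO — not reachable within 5 firings

depth 0: 1 marking
depth 1: 3 markings reached so far
depth 2: 5 markings reached so far
depth 3: 8 markings reached so far
depth 4: 10 markings reached so far
depth 5: 10 markings reached so far
(frontier empty at depth 5; search complete)
target is not among the 10 markings reachable within 5 steps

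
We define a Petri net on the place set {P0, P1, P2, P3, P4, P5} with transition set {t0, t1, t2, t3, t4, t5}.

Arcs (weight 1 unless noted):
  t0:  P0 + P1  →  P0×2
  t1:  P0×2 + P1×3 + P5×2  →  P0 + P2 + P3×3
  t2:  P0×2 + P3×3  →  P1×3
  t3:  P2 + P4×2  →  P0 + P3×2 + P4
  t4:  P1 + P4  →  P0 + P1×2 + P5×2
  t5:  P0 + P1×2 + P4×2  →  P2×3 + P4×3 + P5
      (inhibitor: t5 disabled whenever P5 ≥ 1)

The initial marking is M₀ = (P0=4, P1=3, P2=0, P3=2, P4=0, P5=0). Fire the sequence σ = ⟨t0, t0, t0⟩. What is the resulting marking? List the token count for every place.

step 1: fire t0:  (P0=4, P1=3, P2=0, P3=2, P4=0, P5=0) → (P0=5, P1=2, P2=0, P3=2, P4=0, P5=0)
step 2: fire t0:  (P0=5, P1=2, P2=0, P3=2, P4=0, P5=0) → (P0=6, P1=1, P2=0, P3=2, P4=0, P5=0)
step 3: fire t0:  (P0=6, P1=1, P2=0, P3=2, P4=0, P5=0) → (P0=7, P1=0, P2=0, P3=2, P4=0, P5=0)

(P0=7, P1=0, P2=0, P3=2, P4=0, P5=0)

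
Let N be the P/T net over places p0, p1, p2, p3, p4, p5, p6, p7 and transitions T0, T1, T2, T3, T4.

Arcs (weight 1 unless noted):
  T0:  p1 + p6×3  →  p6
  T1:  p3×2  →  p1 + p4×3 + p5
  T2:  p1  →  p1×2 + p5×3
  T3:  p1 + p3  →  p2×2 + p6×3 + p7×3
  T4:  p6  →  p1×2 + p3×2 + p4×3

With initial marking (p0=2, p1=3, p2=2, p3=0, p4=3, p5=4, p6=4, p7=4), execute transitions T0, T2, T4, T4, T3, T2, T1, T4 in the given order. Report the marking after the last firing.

(p0=2, p1=10, p2=4, p3=3, p4=15, p5=11, p6=2, p7=7)

step 1: fire T0:  (p0=2, p1=3, p2=2, p3=0, p4=3, p5=4, p6=4, p7=4) → (p0=2, p1=2, p2=2, p3=0, p4=3, p5=4, p6=2, p7=4)
step 2: fire T2:  (p0=2, p1=2, p2=2, p3=0, p4=3, p5=4, p6=2, p7=4) → (p0=2, p1=3, p2=2, p3=0, p4=3, p5=7, p6=2, p7=4)
step 3: fire T4:  (p0=2, p1=3, p2=2, p3=0, p4=3, p5=7, p6=2, p7=4) → (p0=2, p1=5, p2=2, p3=2, p4=6, p5=7, p6=1, p7=4)
step 4: fire T4:  (p0=2, p1=5, p2=2, p3=2, p4=6, p5=7, p6=1, p7=4) → (p0=2, p1=7, p2=2, p3=4, p4=9, p5=7, p6=0, p7=4)
step 5: fire T3:  (p0=2, p1=7, p2=2, p3=4, p4=9, p5=7, p6=0, p7=4) → (p0=2, p1=6, p2=4, p3=3, p4=9, p5=7, p6=3, p7=7)
step 6: fire T2:  (p0=2, p1=6, p2=4, p3=3, p4=9, p5=7, p6=3, p7=7) → (p0=2, p1=7, p2=4, p3=3, p4=9, p5=10, p6=3, p7=7)
step 7: fire T1:  (p0=2, p1=7, p2=4, p3=3, p4=9, p5=10, p6=3, p7=7) → (p0=2, p1=8, p2=4, p3=1, p4=12, p5=11, p6=3, p7=7)
step 8: fire T4:  (p0=2, p1=8, p2=4, p3=1, p4=12, p5=11, p6=3, p7=7) → (p0=2, p1=10, p2=4, p3=3, p4=15, p5=11, p6=2, p7=7)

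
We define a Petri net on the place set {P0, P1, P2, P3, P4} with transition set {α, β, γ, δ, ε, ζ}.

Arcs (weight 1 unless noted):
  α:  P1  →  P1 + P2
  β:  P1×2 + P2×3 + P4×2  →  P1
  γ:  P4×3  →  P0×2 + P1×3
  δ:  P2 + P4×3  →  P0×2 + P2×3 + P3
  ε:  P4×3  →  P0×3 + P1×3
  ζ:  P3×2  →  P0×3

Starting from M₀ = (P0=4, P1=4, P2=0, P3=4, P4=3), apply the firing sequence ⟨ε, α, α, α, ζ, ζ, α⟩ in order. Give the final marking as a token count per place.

step 1: fire ε:  (P0=4, P1=4, P2=0, P3=4, P4=3) → (P0=7, P1=7, P2=0, P3=4, P4=0)
step 2: fire α:  (P0=7, P1=7, P2=0, P3=4, P4=0) → (P0=7, P1=7, P2=1, P3=4, P4=0)
step 3: fire α:  (P0=7, P1=7, P2=1, P3=4, P4=0) → (P0=7, P1=7, P2=2, P3=4, P4=0)
step 4: fire α:  (P0=7, P1=7, P2=2, P3=4, P4=0) → (P0=7, P1=7, P2=3, P3=4, P4=0)
step 5: fire ζ:  (P0=7, P1=7, P2=3, P3=4, P4=0) → (P0=10, P1=7, P2=3, P3=2, P4=0)
step 6: fire ζ:  (P0=10, P1=7, P2=3, P3=2, P4=0) → (P0=13, P1=7, P2=3, P3=0, P4=0)
step 7: fire α:  (P0=13, P1=7, P2=3, P3=0, P4=0) → (P0=13, P1=7, P2=4, P3=0, P4=0)

(P0=13, P1=7, P2=4, P3=0, P4=0)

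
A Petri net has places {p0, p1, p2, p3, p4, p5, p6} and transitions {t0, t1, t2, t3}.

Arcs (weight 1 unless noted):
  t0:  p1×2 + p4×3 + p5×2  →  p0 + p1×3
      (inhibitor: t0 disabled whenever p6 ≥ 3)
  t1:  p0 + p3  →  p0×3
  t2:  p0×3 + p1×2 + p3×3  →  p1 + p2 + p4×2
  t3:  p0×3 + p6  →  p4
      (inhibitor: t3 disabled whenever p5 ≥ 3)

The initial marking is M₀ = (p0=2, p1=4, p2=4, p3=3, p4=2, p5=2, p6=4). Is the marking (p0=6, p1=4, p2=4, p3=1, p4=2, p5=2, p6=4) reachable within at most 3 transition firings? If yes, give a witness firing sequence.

YES — reachable via ⟨t1, t1⟩ (2 firings)

step 1: fire t1:  (p0=2, p1=4, p2=4, p3=3, p4=2, p5=2, p6=4) → (p0=4, p1=4, p2=4, p3=2, p4=2, p5=2, p6=4)
step 2: fire t1:  (p0=4, p1=4, p2=4, p3=2, p4=2, p5=2, p6=4) → (p0=6, p1=4, p2=4, p3=1, p4=2, p5=2, p6=4)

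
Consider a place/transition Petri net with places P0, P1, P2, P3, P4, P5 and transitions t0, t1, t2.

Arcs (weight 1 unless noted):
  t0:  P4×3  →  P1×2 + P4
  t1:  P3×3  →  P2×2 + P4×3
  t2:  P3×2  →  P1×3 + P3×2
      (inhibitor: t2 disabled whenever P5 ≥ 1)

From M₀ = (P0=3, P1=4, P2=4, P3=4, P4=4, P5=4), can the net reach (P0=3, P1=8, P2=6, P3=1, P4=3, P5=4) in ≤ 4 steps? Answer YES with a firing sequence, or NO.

YES — reachable via ⟨t0, t1, t0⟩ (3 firings)

step 1: fire t0:  (P0=3, P1=4, P2=4, P3=4, P4=4, P5=4) → (P0=3, P1=6, P2=4, P3=4, P4=2, P5=4)
step 2: fire t1:  (P0=3, P1=6, P2=4, P3=4, P4=2, P5=4) → (P0=3, P1=6, P2=6, P3=1, P4=5, P5=4)
step 3: fire t0:  (P0=3, P1=6, P2=6, P3=1, P4=5, P5=4) → (P0=3, P1=8, P2=6, P3=1, P4=3, P5=4)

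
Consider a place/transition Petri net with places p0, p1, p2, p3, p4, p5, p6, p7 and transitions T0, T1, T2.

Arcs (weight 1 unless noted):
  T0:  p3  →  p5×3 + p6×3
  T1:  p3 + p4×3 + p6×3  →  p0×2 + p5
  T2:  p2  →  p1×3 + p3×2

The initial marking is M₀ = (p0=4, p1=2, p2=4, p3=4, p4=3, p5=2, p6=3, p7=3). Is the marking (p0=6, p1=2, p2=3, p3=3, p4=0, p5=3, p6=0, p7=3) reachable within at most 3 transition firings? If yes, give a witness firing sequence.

NO — not reachable within 3 firings

depth 0: 1 marking
depth 1: 4 markings reached so far
depth 2: 9 markings reached so far
depth 3: 16 markings reached so far
target is not among the 16 markings reachable within 3 steps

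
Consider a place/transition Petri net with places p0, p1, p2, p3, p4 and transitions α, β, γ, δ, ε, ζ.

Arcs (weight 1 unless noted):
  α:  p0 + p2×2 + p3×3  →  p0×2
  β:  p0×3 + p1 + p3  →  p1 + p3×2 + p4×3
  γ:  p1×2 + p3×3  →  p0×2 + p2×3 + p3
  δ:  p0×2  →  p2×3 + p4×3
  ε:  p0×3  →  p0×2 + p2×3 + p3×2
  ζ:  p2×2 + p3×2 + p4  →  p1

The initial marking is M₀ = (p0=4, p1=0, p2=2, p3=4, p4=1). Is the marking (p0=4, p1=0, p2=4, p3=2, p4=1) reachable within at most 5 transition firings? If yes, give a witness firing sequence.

step 1: fire α:  (p0=4, p1=0, p2=2, p3=4, p4=1) → (p0=5, p1=0, p2=0, p3=1, p4=1)
step 2: fire ε:  (p0=5, p1=0, p2=0, p3=1, p4=1) → (p0=4, p1=0, p2=3, p3=3, p4=1)
step 3: fire α:  (p0=4, p1=0, p2=3, p3=3, p4=1) → (p0=5, p1=0, p2=1, p3=0, p4=1)
step 4: fire ε:  (p0=5, p1=0, p2=1, p3=0, p4=1) → (p0=4, p1=0, p2=4, p3=2, p4=1)

YES — reachable via ⟨α, ε, α, ε⟩ (4 firings)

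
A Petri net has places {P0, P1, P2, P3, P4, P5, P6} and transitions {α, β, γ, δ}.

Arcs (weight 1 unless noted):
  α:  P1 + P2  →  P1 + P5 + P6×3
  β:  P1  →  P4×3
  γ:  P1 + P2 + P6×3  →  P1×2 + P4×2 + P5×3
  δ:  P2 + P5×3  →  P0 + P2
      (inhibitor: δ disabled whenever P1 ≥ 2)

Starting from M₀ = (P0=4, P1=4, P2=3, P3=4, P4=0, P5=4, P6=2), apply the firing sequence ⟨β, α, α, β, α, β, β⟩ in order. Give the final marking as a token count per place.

step 1: fire β:  (P0=4, P1=4, P2=3, P3=4, P4=0, P5=4, P6=2) → (P0=4, P1=3, P2=3, P3=4, P4=3, P5=4, P6=2)
step 2: fire α:  (P0=4, P1=3, P2=3, P3=4, P4=3, P5=4, P6=2) → (P0=4, P1=3, P2=2, P3=4, P4=3, P5=5, P6=5)
step 3: fire α:  (P0=4, P1=3, P2=2, P3=4, P4=3, P5=5, P6=5) → (P0=4, P1=3, P2=1, P3=4, P4=3, P5=6, P6=8)
step 4: fire β:  (P0=4, P1=3, P2=1, P3=4, P4=3, P5=6, P6=8) → (P0=4, P1=2, P2=1, P3=4, P4=6, P5=6, P6=8)
step 5: fire α:  (P0=4, P1=2, P2=1, P3=4, P4=6, P5=6, P6=8) → (P0=4, P1=2, P2=0, P3=4, P4=6, P5=7, P6=11)
step 6: fire β:  (P0=4, P1=2, P2=0, P3=4, P4=6, P5=7, P6=11) → (P0=4, P1=1, P2=0, P3=4, P4=9, P5=7, P6=11)
step 7: fire β:  (P0=4, P1=1, P2=0, P3=4, P4=9, P5=7, P6=11) → (P0=4, P1=0, P2=0, P3=4, P4=12, P5=7, P6=11)

(P0=4, P1=0, P2=0, P3=4, P4=12, P5=7, P6=11)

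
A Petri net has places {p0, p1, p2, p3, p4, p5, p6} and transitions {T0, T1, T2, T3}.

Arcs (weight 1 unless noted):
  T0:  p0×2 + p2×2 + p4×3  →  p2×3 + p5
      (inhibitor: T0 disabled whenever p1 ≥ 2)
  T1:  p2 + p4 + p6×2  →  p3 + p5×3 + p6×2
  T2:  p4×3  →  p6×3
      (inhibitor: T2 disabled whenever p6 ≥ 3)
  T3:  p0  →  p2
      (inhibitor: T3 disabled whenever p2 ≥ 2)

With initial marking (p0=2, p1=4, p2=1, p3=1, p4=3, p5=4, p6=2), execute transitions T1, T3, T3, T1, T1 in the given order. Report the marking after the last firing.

step 1: fire T1:  (p0=2, p1=4, p2=1, p3=1, p4=3, p5=4, p6=2) → (p0=2, p1=4, p2=0, p3=2, p4=2, p5=7, p6=2)
step 2: fire T3:  (p0=2, p1=4, p2=0, p3=2, p4=2, p5=7, p6=2) → (p0=1, p1=4, p2=1, p3=2, p4=2, p5=7, p6=2)
step 3: fire T3:  (p0=1, p1=4, p2=1, p3=2, p4=2, p5=7, p6=2) → (p0=0, p1=4, p2=2, p3=2, p4=2, p5=7, p6=2)
step 4: fire T1:  (p0=0, p1=4, p2=2, p3=2, p4=2, p5=7, p6=2) → (p0=0, p1=4, p2=1, p3=3, p4=1, p5=10, p6=2)
step 5: fire T1:  (p0=0, p1=4, p2=1, p3=3, p4=1, p5=10, p6=2) → (p0=0, p1=4, p2=0, p3=4, p4=0, p5=13, p6=2)

(p0=0, p1=4, p2=0, p3=4, p4=0, p5=13, p6=2)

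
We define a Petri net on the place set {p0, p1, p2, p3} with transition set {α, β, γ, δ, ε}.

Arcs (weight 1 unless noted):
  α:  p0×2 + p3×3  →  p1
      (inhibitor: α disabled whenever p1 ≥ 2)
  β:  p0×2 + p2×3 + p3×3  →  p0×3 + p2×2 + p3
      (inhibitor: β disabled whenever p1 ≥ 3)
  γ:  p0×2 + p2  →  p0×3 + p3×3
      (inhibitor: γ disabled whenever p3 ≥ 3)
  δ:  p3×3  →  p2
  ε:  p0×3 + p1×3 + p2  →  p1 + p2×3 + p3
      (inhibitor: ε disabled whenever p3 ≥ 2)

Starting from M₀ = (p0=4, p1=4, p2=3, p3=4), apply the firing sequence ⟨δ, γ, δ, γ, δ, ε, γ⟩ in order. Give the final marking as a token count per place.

step 1: fire δ:  (p0=4, p1=4, p2=3, p3=4) → (p0=4, p1=4, p2=4, p3=1)
step 2: fire γ:  (p0=4, p1=4, p2=4, p3=1) → (p0=5, p1=4, p2=3, p3=4)
step 3: fire δ:  (p0=5, p1=4, p2=3, p3=4) → (p0=5, p1=4, p2=4, p3=1)
step 4: fire γ:  (p0=5, p1=4, p2=4, p3=1) → (p0=6, p1=4, p2=3, p3=4)
step 5: fire δ:  (p0=6, p1=4, p2=3, p3=4) → (p0=6, p1=4, p2=4, p3=1)
step 6: fire ε:  (p0=6, p1=4, p2=4, p3=1) → (p0=3, p1=2, p2=6, p3=2)
step 7: fire γ:  (p0=3, p1=2, p2=6, p3=2) → (p0=4, p1=2, p2=5, p3=5)

(p0=4, p1=2, p2=5, p3=5)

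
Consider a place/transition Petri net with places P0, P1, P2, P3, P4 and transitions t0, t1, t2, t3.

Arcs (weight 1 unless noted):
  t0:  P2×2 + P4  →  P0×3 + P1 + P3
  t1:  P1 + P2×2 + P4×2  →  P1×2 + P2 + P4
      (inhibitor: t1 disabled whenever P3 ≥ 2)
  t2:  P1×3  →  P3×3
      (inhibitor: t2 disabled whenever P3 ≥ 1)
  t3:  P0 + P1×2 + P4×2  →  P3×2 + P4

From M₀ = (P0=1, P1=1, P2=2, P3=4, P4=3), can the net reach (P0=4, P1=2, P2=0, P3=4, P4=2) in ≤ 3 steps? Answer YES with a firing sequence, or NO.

NO — not reachable within 3 firings

depth 0: 1 marking
depth 1: 2 markings reached so far
depth 2: 3 markings reached so far
depth 3: 3 markings reached so far
(frontier empty at depth 3; search complete)
target is not among the 3 markings reachable within 3 steps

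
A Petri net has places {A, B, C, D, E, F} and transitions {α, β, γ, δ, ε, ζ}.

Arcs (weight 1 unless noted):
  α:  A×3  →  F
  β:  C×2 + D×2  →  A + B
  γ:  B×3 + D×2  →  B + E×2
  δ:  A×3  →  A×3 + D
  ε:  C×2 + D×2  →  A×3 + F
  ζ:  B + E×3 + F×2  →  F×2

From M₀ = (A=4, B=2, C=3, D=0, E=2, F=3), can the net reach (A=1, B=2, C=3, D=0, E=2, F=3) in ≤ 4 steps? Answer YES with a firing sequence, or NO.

NO — not reachable within 4 firings

depth 0: 1 marking
depth 1: 3 markings reached so far
depth 2: 5 markings reached so far
depth 3: 9 markings reached so far
depth 4: 15 markings reached so far
target is not among the 15 markings reachable within 4 steps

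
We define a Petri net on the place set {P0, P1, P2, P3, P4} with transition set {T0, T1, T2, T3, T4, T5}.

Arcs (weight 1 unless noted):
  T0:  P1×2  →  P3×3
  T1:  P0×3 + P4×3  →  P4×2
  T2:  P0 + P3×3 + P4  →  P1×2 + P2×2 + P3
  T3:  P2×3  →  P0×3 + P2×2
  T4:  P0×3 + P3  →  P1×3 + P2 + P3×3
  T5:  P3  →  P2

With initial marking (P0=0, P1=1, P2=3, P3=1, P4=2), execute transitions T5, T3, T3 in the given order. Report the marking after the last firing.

step 1: fire T5:  (P0=0, P1=1, P2=3, P3=1, P4=2) → (P0=0, P1=1, P2=4, P3=0, P4=2)
step 2: fire T3:  (P0=0, P1=1, P2=4, P3=0, P4=2) → (P0=3, P1=1, P2=3, P3=0, P4=2)
step 3: fire T3:  (P0=3, P1=1, P2=3, P3=0, P4=2) → (P0=6, P1=1, P2=2, P3=0, P4=2)

(P0=6, P1=1, P2=2, P3=0, P4=2)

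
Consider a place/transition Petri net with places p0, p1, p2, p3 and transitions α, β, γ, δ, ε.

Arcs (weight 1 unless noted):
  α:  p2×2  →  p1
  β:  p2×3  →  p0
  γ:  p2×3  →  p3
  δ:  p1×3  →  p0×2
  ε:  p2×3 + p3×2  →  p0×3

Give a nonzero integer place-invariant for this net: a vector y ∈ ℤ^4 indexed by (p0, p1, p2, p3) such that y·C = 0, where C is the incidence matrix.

Incidence matrix C (rows=places, cols=transitions):
        α    β    γ    δ    ε
   p0   0    1    0    2    3
   p1   1    0    0   -3    0
   p2  -2   -3   -3    0   -3
   p3   0    0    1    0   -2

Candidate y = [3, 2, 1, 3]; check y·C column-wise:
  col α: 3·0 + 2·1 + 1·-2 + 3·0 = 0
  col β: 3·1 + 2·0 + 1·-3 + 3·0 = 0
  col γ: 3·0 + 2·0 + 1·-3 + 3·1 = 0
  col δ: 3·2 + 2·-3 + 1·0 + 3·0 = 0
  col ε: 3·3 + 2·0 + 1·-3 + 3·-2 = 0

y = (p0:3, p1:2, p2:1, p3:3)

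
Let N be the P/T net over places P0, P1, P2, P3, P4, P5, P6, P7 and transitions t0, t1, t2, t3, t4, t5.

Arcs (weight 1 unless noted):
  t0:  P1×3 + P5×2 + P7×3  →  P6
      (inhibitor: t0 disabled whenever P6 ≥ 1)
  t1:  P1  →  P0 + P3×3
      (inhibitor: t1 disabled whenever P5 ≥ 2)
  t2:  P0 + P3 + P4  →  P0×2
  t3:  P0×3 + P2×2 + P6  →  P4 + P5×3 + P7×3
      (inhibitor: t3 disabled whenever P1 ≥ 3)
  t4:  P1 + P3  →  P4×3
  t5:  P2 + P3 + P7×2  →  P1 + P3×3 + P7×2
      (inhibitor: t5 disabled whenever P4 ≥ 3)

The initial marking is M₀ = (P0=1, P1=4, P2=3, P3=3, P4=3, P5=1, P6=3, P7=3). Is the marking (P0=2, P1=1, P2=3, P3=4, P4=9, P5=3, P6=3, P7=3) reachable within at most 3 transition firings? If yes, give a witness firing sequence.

NO — not reachable within 3 firings

depth 0: 1 marking
depth 1: 4 markings reached so far
depth 2: 11 markings reached so far
depth 3: 26 markings reached so far
target is not among the 26 markings reachable within 3 steps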